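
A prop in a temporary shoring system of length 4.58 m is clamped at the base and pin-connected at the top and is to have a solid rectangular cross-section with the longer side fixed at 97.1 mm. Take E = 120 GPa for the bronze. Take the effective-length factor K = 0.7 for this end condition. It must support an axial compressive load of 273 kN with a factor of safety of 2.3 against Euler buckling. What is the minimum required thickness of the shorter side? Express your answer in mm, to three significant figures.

Required P_cr = n·P = 2.3 × 273 = 627.9 kN
L_e = K·L = 0.7 × 4.58 = 3.206 m
Required I = P_cr·L_e²/(π²E) = 6.279×10^5 × 3.206² / (π² × 1.20×10^11) = 5.449×10^-6 m⁴
I_req = 5.449×10^6 mm⁴
Rectangle, weak axis: I_min = h·b³/12 with h = 97.1 mm fixed  ⇒  b = (12I/h)^(1/3) = 87.7 mm

b ≈ 87.7 mm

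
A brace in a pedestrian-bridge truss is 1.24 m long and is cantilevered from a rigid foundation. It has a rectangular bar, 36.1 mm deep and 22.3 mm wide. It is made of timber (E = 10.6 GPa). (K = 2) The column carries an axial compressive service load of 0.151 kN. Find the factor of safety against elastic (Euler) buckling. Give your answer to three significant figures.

n ≈ 3.76

Buckling occurs about the weak axis: I_min = h·b³/12 with b = 22.3 mm (the shorter side).
I_min = 36.1×22.3³/12 = 3.336×10^4 mm⁴
I = 3.336×10^4 mm⁴ = 3.336×10^-8 m⁴
Effective length L_e = K·L = 2 × 1.24 = 2.480 m
P_cr = π²EI / L_e² = π² × 10.6×10⁹ × 3.336×10^-8 / 2.480² = 567.5 N
Factor of safety n = P_cr / P = 0.56747 / 0.151 = 3.76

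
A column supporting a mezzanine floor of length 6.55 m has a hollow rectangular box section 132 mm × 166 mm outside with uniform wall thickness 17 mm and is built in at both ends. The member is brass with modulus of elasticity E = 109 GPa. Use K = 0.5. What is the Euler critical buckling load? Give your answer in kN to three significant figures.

P_cr ≈ 2150 kN

Inner dimensions: h_i = 166 − 2×17 = 132.0 mm, b_i = 132 − 2×17 = 98.00 mm
Weak-axis I_min = (h_o·b_o³ − h_i·b_i³)/12 with b_o = 132, b_i = 98.00 mm (shorter outer/inner sides).
I_min = (166×132³ − 132.0×98.00³)/12 = 2.146×10^7 mm⁴
I = 2.146×10^7 mm⁴ = 2.146×10^-5 m⁴
Effective length L_e = K·L = 0.5 × 6.55 = 3.275 m
P_cr = π²EI / L_e² = π² × 109×10⁹ × 2.146×10^-5 / 3.275² = 2.153×10^6 N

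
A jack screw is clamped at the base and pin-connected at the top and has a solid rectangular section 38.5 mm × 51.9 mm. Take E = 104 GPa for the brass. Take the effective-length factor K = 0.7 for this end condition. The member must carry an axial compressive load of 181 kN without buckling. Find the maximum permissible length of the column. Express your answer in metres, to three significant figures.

L_max ≈ 1.69 m

Buckling occurs about the weak axis: I_min = h·b³/12 with b = 38.5 mm (the shorter side).
I_min = 51.9×38.5³/12 = 2.468×10^5 mm⁴
I = 2.468×10^-7 m⁴
At the buckling limit P_cr = P = 1.810×10^5 N
From P_cr = π²EI/(K·L)²:  L = (1/K)·√(π²EI/P_cr) = (1/0.7)·√(π²×1.04×10^11×2.468×10^-7/1.810×10^5)
L = 1.69 m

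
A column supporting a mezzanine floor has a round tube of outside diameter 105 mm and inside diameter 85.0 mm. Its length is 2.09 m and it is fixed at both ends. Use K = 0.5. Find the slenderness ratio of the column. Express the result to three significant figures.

d_o = 105 mm, d_i = 85.0 mm
I = π(d_o⁴ − d_i⁴)/64 = π(105⁴ − 85.00⁴)/64 = 3.404×10^6 mm⁴
A = 2.985×10^3 mm²;  r_min = √(I/A) = √(3.404×10^6/2.985×10^3) = 33.77 mm
L_e = K·L = 0.5 × 2.09 m = 1.045 m = 1045.0 mm
λ = L_e / r_min = 1045.0 / 33.77 = 30.9

λ ≈ 30.9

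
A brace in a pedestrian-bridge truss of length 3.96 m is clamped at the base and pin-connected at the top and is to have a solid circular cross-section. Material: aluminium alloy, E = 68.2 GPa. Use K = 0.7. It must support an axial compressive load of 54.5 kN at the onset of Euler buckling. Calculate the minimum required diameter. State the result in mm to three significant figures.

L_e = K·L = 0.7 × 3.96 = 2.772 m
Required I = P_cr·L_e²/(π²E) = 5.450×10^4 × 2.772² / (π² × 6.82×10^10) = 6.222×10^-7 m⁴
I_req = 6.222×10^5 mm⁴
Solid circle: I = πd⁴/64  ⇒  d = (64I/π)^(1/4) = (64×6.222×10^5/π)^(1/4) = 59.7 mm

d ≈ 59.7 mm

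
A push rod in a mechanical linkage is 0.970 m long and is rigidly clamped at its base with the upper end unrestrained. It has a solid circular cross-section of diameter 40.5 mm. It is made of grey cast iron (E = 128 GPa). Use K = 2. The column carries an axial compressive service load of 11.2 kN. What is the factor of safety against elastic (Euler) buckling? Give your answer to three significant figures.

I = πd⁴/64 = π×40.5⁴/64 = 1.321×10^5 mm⁴
I = 1.321×10^5 mm⁴ = 1.321×10^-7 m⁴
Effective length L_e = K·L = 2 × 0.970 = 1.940 m
P_cr = π²EI / L_e² = π² × 128×10⁹ × 1.321×10^-7 / 1.940² = 4.433×10^4 N
Factor of safety n = P_cr / P = 44.330 / 11.2 = 3.96

n ≈ 3.96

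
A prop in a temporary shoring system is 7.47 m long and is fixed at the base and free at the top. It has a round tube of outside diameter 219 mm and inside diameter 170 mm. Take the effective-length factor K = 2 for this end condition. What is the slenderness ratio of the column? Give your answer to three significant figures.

λ ≈ 216

d_o = 219 mm, d_i = 170 mm
I = π(d_o⁴ − d_i⁴)/64 = π(219⁴ − 170.0⁴)/64 = 7.192×10^7 mm⁴
A = 1.497×10^4 mm²;  r_min = √(I/A) = √(7.192×10^7/1.497×10^4) = 69.31 mm
L_e = K·L = 2 × 7.47 m = 14.94 m = 14940 mm
λ = L_e / r_min = 14940 / 69.31 = 216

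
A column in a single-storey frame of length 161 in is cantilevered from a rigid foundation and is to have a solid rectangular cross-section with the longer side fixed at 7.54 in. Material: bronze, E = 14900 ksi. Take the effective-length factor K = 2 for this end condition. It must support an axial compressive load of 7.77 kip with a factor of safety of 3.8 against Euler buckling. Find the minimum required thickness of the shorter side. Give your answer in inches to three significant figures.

Required P_cr = n·P = 3.8 × 7.77 = 29.53 kip
L_e = K·L = 2 × 161 = 322.0 in
Required I = P_cr·L_e²/(π²E) = 2.953×10^4 × 322.0² / (π² × 1.49×10^7) = 20.82 in⁴
Rectangle, weak axis: I_min = h·b³/12 with h = 7.54 in fixed  ⇒  b = (12I/h)^(1/3) = 3.21 in

b ≈ 3.21 in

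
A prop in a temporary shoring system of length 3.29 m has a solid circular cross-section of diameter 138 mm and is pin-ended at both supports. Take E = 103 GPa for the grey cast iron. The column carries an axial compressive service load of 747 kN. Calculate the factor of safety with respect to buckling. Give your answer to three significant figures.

I = πd⁴/64 = π×138⁴/64 = 1.780×10^7 mm⁴
I = 1.780×10^7 mm⁴ = 1.780×10^-5 m⁴
Effective length L_e = K·L = 1 × 3.29 = 3.290 m
P_cr = π²EI / L_e² = π² × 103×10⁹ × 1.780×10^-5 / 3.290² = 1.672×10^6 N
Factor of safety n = P_cr / P = 1672.0 / 747 = 2.24

n ≈ 2.24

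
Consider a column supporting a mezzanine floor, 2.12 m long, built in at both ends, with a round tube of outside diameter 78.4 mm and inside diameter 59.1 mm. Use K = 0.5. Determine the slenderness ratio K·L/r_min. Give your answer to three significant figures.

λ ≈ 43.2

d_o = 78.4 mm, d_i = 59.1 mm
I = π(d_o⁴ − d_i⁴)/64 = π(78.4⁴ − 59.10⁴)/64 = 1.256×10^6 mm⁴
A = 2.084×10^3 mm²;  r_min = √(I/A) = √(1.256×10^6/2.084×10^3) = 24.55 mm
L_e = K·L = 0.5 × 2.12 m = 1.060 m = 1060.0 mm
λ = L_e / r_min = 1060.0 / 24.55 = 43.2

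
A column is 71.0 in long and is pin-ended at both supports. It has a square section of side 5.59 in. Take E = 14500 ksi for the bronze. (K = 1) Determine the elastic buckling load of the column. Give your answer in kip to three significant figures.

P_cr ≈ 2310 kip

I = a⁴/12 = 5.59⁴/12 = 81.37 in⁴
Effective length L_e = K·L = 1 × 71.0 = 71.00 in
P_cr = π²EI / L_e² = π² × 14500×10³ × 81.37 / 71.00² = 2.310×10^6 lb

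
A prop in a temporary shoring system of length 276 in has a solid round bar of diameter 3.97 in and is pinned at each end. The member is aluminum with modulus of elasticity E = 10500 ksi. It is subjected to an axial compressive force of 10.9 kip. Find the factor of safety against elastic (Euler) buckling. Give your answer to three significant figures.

I = πd⁴/64 = π×3.97⁴/64 = 12.19 in⁴
Effective length L_e = K·L = 1 × 276 = 276.0 in
P_cr = π²EI / L_e² = π² × 10500×10³ × 12.19 / 276.0² = 1.659×10^4 lb
Factor of safety n = P_cr / P = 16.588 / 10.9 = 1.52

n ≈ 1.52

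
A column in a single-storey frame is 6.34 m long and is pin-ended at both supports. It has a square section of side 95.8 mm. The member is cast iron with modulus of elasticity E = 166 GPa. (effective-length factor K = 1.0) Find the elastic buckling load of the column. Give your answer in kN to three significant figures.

P_cr ≈ 286 kN

I = a⁴/12 = 95.8⁴/12 = 7.019×10^6 mm⁴
I = 7.019×10^6 mm⁴ = 7.019×10^-6 m⁴
Effective length L_e = K·L = 1 × 6.34 = 6.340 m
P_cr = π²EI / L_e² = π² × 166×10⁹ × 7.019×10^-6 / 6.340² = 2.861×10^5 N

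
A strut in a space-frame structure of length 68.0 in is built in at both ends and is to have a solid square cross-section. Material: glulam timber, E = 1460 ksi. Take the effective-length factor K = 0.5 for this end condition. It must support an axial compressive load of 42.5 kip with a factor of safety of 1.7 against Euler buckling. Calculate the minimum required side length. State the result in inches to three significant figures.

a ≈ 2.89 in

Required P_cr = n·P = 1.7 × 42.5 = 72.25 kip
L_e = K·L = 0.5 × 68.0 = 34.00 in
Required I = P_cr·L_e²/(π²E) = 7.225×10^4 × 34.00² / (π² × 1.46×10^6) = 5.796 in⁴
Solid square: I = a⁴/12  ⇒  a = (12I)^(1/4) = (12×5.796)^(1/4) = 2.89 in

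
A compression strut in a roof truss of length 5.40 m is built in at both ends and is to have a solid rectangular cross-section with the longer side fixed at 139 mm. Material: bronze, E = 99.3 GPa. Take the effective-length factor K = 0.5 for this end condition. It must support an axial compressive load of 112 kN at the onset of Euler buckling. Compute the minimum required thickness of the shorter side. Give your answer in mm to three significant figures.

b ≈ 41.6 mm

L_e = K·L = 0.5 × 5.40 = 2.700 m
Required I = P_cr·L_e²/(π²E) = 1.120×10^5 × 2.700² / (π² × 9.93×10^10) = 8.331×10^-7 m⁴
I_req = 8.331×10^5 mm⁴
Rectangle, weak axis: I_min = h·b³/12 with h = 139 mm fixed  ⇒  b = (12I/h)^(1/3) = 41.6 mm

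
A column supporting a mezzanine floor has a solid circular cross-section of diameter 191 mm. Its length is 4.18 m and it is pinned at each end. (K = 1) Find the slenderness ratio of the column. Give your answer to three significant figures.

λ ≈ 87.5

For a solid circle r = d/4 = 191/4 = 47.75 mm
L_e = K·L = 1 × 4.18 m = 4.180 m = 4180.0 mm
λ = L_e / r_min = 4180.0 / 47.75 = 87.5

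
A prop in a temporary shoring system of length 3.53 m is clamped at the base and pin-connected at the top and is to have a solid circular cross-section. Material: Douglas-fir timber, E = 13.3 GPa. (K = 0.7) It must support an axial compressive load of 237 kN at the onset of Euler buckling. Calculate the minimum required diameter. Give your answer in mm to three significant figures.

L_e = K·L = 0.7 × 3.53 = 2.471 m
Required I = P_cr·L_e²/(π²E) = 2.370×10^5 × 2.471² / (π² × 1.33×10^10) = 1.102×10^-5 m⁴
I_req = 1.102×10^7 mm⁴
Solid circle: I = πd⁴/64  ⇒  d = (64I/π)^(1/4) = (64×1.102×10^7/π)^(1/4) = 122 mm

d ≈ 122 mm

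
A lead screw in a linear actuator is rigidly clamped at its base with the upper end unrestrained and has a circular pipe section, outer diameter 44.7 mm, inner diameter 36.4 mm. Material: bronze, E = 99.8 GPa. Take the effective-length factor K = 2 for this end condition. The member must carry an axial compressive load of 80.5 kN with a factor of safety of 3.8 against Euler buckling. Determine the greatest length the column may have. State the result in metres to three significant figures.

L_max ≈ 0.297 m

d_o = 44.7 mm, d_i = 36.4 mm
I = π(d_o⁴ − d_i⁴)/64 = π(44.7⁴ − 36.40⁴)/64 = 1.098×10^5 mm⁴
I = 1.098×10^-7 m⁴
Required critical load P_cr = n·P = 3.8 × 80.5 = 305.9 kN = 3.059×10^5 N
From P_cr = π²EI/(K·L)²:  L = (1/K)·√(π²EI/P_cr) = (1/2)·√(π²×9.98×10^10×1.098×10^-7/3.059×10^5)
L = 0.297 m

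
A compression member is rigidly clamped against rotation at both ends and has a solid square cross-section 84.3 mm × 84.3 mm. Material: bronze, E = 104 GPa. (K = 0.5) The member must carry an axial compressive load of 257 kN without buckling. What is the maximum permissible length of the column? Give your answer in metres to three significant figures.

L_max ≈ 8.20 m

I = a⁴/12 = 84.3⁴/12 = 4.209×10^6 mm⁴
I = 4.209×10^-6 m⁴
At the buckling limit P_cr = P = 2.570×10^5 N
From P_cr = π²EI/(K·L)²:  L = (1/K)·√(π²EI/P_cr) = (1/0.5)·√(π²×1.04×10^11×4.209×10^-6/2.570×10^5)
L = 8.20 m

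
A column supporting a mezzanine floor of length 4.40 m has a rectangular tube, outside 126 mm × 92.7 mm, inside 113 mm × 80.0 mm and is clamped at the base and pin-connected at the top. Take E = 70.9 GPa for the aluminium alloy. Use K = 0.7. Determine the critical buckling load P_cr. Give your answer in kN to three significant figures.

Weak-axis I_min = (h_o·b_o³ − h_i·b_i³)/12 with b_o = 92.7, b_i = 80.00 mm (shorter outer/inner sides).
I_min = (126×92.7³ − 113.0×80.00³)/12 = 3.543×10^6 mm⁴
I = 3.543×10^6 mm⁴ = 3.543×10^-6 m⁴
Effective length L_e = K·L = 0.7 × 4.40 = 3.080 m
P_cr = π²EI / L_e² = π² × 70.9×10⁹ × 3.543×10^-6 / 3.080² = 2.613×10^5 N

P_cr ≈ 261 kN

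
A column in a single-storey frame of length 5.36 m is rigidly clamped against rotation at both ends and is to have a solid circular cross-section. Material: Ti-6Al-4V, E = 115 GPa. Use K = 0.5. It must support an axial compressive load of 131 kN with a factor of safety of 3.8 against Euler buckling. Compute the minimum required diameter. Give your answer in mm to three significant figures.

Required P_cr = n·P = 3.8 × 131 = 497.8 kN
L_e = K·L = 0.5 × 5.36 = 2.680 m
Required I = P_cr·L_e²/(π²E) = 4.978×10^5 × 2.680² / (π² × 1.15×10^11) = 3.150×10^-6 m⁴
I_req = 3.150×10^6 mm⁴
Solid circle: I = πd⁴/64  ⇒  d = (64I/π)^(1/4) = (64×3.150×10^6/π)^(1/4) = 89.5 mm

d ≈ 89.5 mm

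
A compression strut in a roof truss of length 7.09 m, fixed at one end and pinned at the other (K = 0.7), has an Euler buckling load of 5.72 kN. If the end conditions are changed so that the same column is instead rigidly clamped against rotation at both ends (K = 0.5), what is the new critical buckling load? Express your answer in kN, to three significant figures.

P_cr ∝ 1/K², so P_cr,new = P_cr,old × (K_old/K_new)² = 5.72 × (0.7/0.5)²
= 5.72 × 1.960 = 11.2 kN

P_cr ≈ 11.2 kN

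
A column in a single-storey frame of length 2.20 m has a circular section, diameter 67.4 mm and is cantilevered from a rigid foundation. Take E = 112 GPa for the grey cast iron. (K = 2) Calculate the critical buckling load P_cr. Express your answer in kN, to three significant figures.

I = πd⁴/64 = π×67.4⁴/64 = 1.013×10^6 mm⁴
I = 1.013×10^6 mm⁴ = 1.013×10^-6 m⁴
Effective length L_e = K·L = 2 × 2.20 = 4.400 m
P_cr = π²EI / L_e² = π² × 112×10⁹ × 1.013×10^-6 / 4.400² = 5.784×10^4 N

P_cr ≈ 57.8 kN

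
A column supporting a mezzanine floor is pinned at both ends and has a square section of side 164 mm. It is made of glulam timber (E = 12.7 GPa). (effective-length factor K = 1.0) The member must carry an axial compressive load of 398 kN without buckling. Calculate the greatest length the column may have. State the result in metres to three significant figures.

L_max ≈ 4.36 m

I = a⁴/12 = 164⁴/12 = 6.028×10^7 mm⁴
I = 6.028×10^-5 m⁴
At the buckling limit P_cr = P = 3.980×10^5 N
From P_cr = π²EI/(K·L)²:  L = (1/K)·√(π²EI/P_cr) = (1/1)·√(π²×1.27×10^10×6.028×10^-5/3.980×10^5)
L = 4.36 m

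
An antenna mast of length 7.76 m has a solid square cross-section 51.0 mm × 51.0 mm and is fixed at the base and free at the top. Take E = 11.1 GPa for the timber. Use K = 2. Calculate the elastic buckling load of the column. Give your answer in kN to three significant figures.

P_cr ≈ 0.256 kN

I = a⁴/12 = 51.0⁴/12 = 5.638×10^5 mm⁴
I = 5.638×10^5 mm⁴ = 5.638×10^-7 m⁴
Effective length L_e = K·L = 2 × 7.76 = 15.52 m
P_cr = π²EI / L_e² = π² × 11.1×10⁹ × 5.638×10^-7 / 15.52² = 256.4 N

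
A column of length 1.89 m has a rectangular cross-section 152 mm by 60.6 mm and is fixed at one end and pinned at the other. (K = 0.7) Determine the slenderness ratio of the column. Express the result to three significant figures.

λ ≈ 75.6

For a rectangle r_min = b/√12 = 60.6/√12 = 17.49 mm
L_e = K·L = 0.7 × 1.89 m = 1.323 m = 1323.0 mm
λ = L_e / r_min = 1323.0 / 17.49 = 75.6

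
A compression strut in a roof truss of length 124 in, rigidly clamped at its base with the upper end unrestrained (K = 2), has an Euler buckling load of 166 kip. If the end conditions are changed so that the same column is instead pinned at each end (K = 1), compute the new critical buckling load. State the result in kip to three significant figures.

P_cr ∝ 1/K², so P_cr,new = P_cr,old × (K_old/K_new)² = 166 × (2/1)²
= 166 × 4.000 = 664 kip

P_cr ≈ 664 kip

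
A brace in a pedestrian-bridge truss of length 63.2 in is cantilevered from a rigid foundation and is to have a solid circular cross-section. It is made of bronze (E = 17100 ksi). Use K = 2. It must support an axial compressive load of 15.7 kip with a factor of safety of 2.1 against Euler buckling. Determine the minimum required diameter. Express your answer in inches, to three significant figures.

Required P_cr = n·P = 2.1 × 15.7 = 32.97 kip
L_e = K·L = 2 × 63.2 = 126.4 in
Required I = P_cr·L_e²/(π²E) = 3.297×10^4 × 126.4² / (π² × 1.71×10^7) = 3.121 in⁴
Solid circle: I = πd⁴/64  ⇒  d = (64I/π)^(1/4) = (64×3.121/π)^(1/4) = 2.82 in

d ≈ 2.82 in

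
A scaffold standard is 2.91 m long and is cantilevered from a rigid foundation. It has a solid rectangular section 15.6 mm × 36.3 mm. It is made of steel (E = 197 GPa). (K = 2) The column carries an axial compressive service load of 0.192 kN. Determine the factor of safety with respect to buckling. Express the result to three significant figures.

Buckling occurs about the weak axis: I_min = h·b³/12 with b = 15.6 mm (the shorter side).
I_min = 36.3×15.6³/12 = 1.148×10^4 mm⁴
I = 1.148×10^4 mm⁴ = 1.148×10^-8 m⁴
Effective length L_e = K·L = 2 × 2.91 = 5.820 m
P_cr = π²EI / L_e² = π² × 197×10⁹ × 1.148×10^-8 / 5.820² = 659.2 N
Factor of safety n = P_cr / P = 0.65920 / 0.192 = 3.43

n ≈ 3.43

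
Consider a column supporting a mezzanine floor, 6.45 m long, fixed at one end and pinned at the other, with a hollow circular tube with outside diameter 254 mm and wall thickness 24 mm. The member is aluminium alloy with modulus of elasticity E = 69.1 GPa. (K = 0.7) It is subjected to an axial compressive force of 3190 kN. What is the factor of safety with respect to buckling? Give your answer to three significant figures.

Inner diameter d_i = 254 − 2×24 = 206.0 mm
I = π(d_o⁴ − d_i⁴)/64 = π(254⁴ − 206.0⁴)/64 = 1.159×10^8 mm⁴
I = 1.159×10^8 mm⁴ = 1.159×10^-4 m⁴
Effective length L_e = K·L = 0.7 × 6.45 = 4.515 m
P_cr = π²EI / L_e² = π² × 69.1×10⁹ × 1.159×10^-4 / 4.515² = 3.878×10^6 N
Factor of safety n = P_cr / P = 3878.1 / 3190 = 1.22

n ≈ 1.22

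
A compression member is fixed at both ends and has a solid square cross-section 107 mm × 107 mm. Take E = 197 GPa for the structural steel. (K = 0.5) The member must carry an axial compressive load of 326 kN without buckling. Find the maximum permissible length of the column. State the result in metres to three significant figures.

L_max ≈ 16.1 m

I = a⁴/12 = 107⁴/12 = 1.092×10^7 mm⁴
I = 1.092×10^-5 m⁴
At the buckling limit P_cr = P = 3.260×10^5 N
From P_cr = π²EI/(K·L)²:  L = (1/K)·√(π²EI/P_cr) = (1/0.5)·√(π²×1.97×10^11×1.092×10^-5/3.260×10^5)
L = 16.1 m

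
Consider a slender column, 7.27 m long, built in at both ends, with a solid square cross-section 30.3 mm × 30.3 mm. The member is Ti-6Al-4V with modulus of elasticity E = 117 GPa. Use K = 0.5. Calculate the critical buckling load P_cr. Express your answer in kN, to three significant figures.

P_cr ≈ 6.14 kN

I = a⁴/12 = 30.3⁴/12 = 7.024×10^4 mm⁴
I = 7.024×10^4 mm⁴ = 7.024×10^-8 m⁴
Effective length L_e = K·L = 0.5 × 7.27 = 3.635 m
P_cr = π²EI / L_e² = π² × 117×10⁹ × 7.024×10^-8 / 3.635² = 6.139×10^3 N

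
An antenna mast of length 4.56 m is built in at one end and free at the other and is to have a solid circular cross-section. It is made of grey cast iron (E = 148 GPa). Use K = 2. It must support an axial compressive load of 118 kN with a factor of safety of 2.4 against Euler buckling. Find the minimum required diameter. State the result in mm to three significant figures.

d ≈ 135 mm

Required P_cr = n·P = 2.4 × 118 = 283.2 kN
L_e = K·L = 2 × 4.56 = 9.120 m
Required I = P_cr·L_e²/(π²E) = 2.832×10^5 × 9.120² / (π² × 1.48×10^11) = 1.613×10^-5 m⁴
I_req = 1.613×10^7 mm⁴
Solid circle: I = πd⁴/64  ⇒  d = (64I/π)^(1/4) = (64×1.613×10^7/π)^(1/4) = 135 mm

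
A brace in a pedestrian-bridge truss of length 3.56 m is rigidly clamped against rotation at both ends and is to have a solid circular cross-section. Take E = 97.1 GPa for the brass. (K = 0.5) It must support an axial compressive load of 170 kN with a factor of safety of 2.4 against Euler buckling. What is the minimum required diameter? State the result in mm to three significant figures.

d ≈ 72.4 mm

Required P_cr = n·P = 2.4 × 170 = 408.0 kN
L_e = K·L = 0.5 × 3.56 = 1.780 m
Required I = P_cr·L_e²/(π²E) = 4.080×10^5 × 1.780² / (π² × 9.71×10^10) = 1.349×10^-6 m⁴
I_req = 1.349×10^6 mm⁴
Solid circle: I = πd⁴/64  ⇒  d = (64I/π)^(1/4) = (64×1.349×10^6/π)^(1/4) = 72.4 mm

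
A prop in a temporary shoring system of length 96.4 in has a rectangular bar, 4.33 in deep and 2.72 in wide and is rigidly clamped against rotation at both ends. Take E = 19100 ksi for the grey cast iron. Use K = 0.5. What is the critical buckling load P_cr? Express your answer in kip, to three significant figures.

P_cr ≈ 589 kip

Buckling occurs about the weak axis: I_min = h·b³/12 with b = 2.72 in (the shorter side).
I_min = 4.33×2.72³/12 = 7.261 in⁴
Effective length L_e = K·L = 0.5 × 96.4 = 48.20 in
P_cr = π²EI / L_e² = π² × 19100×10³ × 7.261 / 48.20² = 5.892×10^5 lb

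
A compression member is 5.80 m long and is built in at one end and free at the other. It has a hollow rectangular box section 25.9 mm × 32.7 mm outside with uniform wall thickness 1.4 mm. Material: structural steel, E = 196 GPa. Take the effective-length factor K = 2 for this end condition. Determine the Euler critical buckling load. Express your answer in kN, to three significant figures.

P_cr ≈ 0.239 kN

Inner dimensions: h_i = 32.7 − 2×1.4 = 29.90 mm, b_i = 25.9 − 2×1.4 = 23.10 mm
Weak-axis I_min = (h_o·b_o³ − h_i·b_i³)/12 with b_o = 25.9, b_i = 23.10 mm (shorter outer/inner sides).
I_min = (32.7×25.9³ − 29.90×23.10³)/12 = 1.663×10^4 mm⁴
I = 1.663×10^4 mm⁴ = 1.663×10^-8 m⁴
Effective length L_e = K·L = 2 × 5.80 = 11.60 m
P_cr = π²EI / L_e² = π² × 196×10⁹ × 1.663×10^-8 / 11.60² = 239.1 N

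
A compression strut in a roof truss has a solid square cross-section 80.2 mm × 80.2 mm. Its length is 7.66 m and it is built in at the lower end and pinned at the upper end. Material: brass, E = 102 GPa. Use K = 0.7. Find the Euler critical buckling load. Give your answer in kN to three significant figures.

I = a⁴/12 = 80.2⁴/12 = 3.448×10^6 mm⁴
I = 3.448×10^6 mm⁴ = 3.448×10^-6 m⁴
Effective length L_e = K·L = 0.7 × 7.66 = 5.362 m
P_cr = π²EI / L_e² = π² × 102×10⁹ × 3.448×10^-6 / 5.362² = 1.207×10^5 N

P_cr ≈ 121 kN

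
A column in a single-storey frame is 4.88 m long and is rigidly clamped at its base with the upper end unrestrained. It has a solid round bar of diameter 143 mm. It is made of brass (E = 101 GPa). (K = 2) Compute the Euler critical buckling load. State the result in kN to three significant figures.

I = πd⁴/64 = π×143⁴/64 = 2.053×10^7 mm⁴
I = 2.053×10^7 mm⁴ = 2.053×10^-5 m⁴
Effective length L_e = K·L = 2 × 4.88 = 9.760 m
P_cr = π²EI / L_e² = π² × 101×10⁹ × 2.053×10^-5 / 9.760² = 2.148×10^5 N

P_cr ≈ 215 kN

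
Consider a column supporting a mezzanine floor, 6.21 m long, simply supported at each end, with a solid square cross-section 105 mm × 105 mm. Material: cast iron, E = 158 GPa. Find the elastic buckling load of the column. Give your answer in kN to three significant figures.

I = a⁴/12 = 105⁴/12 = 1.013×10^7 mm⁴
I = 1.013×10^7 mm⁴ = 1.013×10^-5 m⁴
Effective length L_e = K·L = 1 × 6.21 = 6.210 m
P_cr = π²EI / L_e² = π² × 158×10⁹ × 1.013×10^-5 / 6.210² = 4.096×10^5 N

P_cr ≈ 410 kN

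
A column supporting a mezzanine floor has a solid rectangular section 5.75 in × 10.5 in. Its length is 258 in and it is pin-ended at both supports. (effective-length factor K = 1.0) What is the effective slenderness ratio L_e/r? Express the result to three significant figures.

Buckling occurs about the weak axis: I_min = h·b³/12 with b = 5.75 in (the shorter side).
I_min = 10.5×5.75³/12 = 166.3 in⁴
A = 60.38 in²;  r_min = √(I/A) = √(166.3/60.38) = 1.660 in
L_e = K·L = 1 × 258 = 258.0 in
λ = L_e / r_min = 258.00 / 1.660 = 155

λ ≈ 155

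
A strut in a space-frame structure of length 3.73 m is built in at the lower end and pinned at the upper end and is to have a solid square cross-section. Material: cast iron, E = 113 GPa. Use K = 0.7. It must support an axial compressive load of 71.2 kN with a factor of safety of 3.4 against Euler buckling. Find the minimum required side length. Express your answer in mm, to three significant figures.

Required P_cr = n·P = 3.4 × 71.2 = 242.1 kN
L_e = K·L = 0.7 × 3.73 = 2.611 m
Required I = P_cr·L_e²/(π²E) = 2.421×10^5 × 2.611² / (π² × 1.13×10^11) = 1.480×10^-6 m⁴
I_req = 1.480×10^6 mm⁴
Solid square: I = a⁴/12  ⇒  a = (12I)^(1/4) = (12×1.480×10^6)^(1/4) = 64.9 mm

a ≈ 64.9 mm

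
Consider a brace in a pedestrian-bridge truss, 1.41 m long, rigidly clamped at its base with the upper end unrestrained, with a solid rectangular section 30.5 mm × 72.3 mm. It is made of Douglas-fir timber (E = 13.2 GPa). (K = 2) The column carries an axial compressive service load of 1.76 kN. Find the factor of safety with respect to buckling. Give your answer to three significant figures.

Buckling occurs about the weak axis: I_min = h·b³/12 with b = 30.5 mm (the shorter side).
I_min = 72.3×30.5³/12 = 1.709×10^5 mm⁴
I = 1.709×10^5 mm⁴ = 1.709×10^-7 m⁴
Effective length L_e = K·L = 2 × 1.41 = 2.820 m
P_cr = π²EI / L_e² = π² × 13.2×10⁹ × 1.709×10^-7 / 2.820² = 2.800×10^3 N
Factor of safety n = P_cr / P = 2.8005 / 1.76 = 1.59

n ≈ 1.59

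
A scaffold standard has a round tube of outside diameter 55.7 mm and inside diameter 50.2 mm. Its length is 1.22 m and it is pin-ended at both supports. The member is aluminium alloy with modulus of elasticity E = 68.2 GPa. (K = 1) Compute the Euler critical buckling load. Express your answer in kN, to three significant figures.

d_o = 55.7 mm, d_i = 50.2 mm
I = π(d_o⁴ − d_i⁴)/64 = π(55.7⁴ − 50.20⁴)/64 = 1.608×10^5 mm⁴
I = 1.608×10^5 mm⁴ = 1.608×10^-7 m⁴
Effective length L_e = K·L = 1 × 1.22 = 1.220 m
P_cr = π²EI / L_e² = π² × 68.2×10⁹ × 1.608×10^-7 / 1.220² = 7.270×10^4 N

P_cr ≈ 72.7 kN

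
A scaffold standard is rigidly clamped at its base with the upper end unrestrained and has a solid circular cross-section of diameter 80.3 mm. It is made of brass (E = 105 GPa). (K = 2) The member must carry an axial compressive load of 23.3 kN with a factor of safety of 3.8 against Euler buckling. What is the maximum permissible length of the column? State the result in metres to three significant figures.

L_max ≈ 2.44 m

I = πd⁴/64 = π×80.3⁴/64 = 2.041×10^6 mm⁴
I = 2.041×10^-6 m⁴
Required critical load P_cr = n·P = 3.8 × 23.3 = 88.54 kN = 8.854×10^4 N
From P_cr = π²EI/(K·L)²:  L = (1/K)·√(π²EI/P_cr) = (1/2)·√(π²×1.05×10^11×2.041×10^-6/8.854×10^4)
L = 2.44 m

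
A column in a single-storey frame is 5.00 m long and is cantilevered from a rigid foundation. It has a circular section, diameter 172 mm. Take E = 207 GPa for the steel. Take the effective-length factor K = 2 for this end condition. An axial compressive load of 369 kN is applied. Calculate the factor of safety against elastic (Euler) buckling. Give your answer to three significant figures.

I = πd⁴/64 = π×172⁴/64 = 4.296×10^7 mm⁴
I = 4.296×10^7 mm⁴ = 4.296×10^-5 m⁴
Effective length L_e = K·L = 2 × 5.00 = 10.00 m
P_cr = π²EI / L_e² = π² × 207×10⁹ × 4.296×10^-5 / 10.00² = 8.777×10^5 N
Factor of safety n = P_cr / P = 877.72 / 369 = 2.38

n ≈ 2.38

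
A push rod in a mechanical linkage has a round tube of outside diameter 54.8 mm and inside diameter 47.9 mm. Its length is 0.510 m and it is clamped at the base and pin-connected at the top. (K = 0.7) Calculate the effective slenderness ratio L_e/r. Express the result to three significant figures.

d_o = 54.8 mm, d_i = 47.9 mm
I = π(d_o⁴ − d_i⁴)/64 = π(54.8⁴ − 47.90⁴)/64 = 1.843×10^5 mm⁴
A = 556.6 mm²;  r_min = √(I/A) = √(1.843×10^5/556.6) = 18.20 mm
L_e = K·L = 0.7 × 0.510 m = 0.3570 m = 357.00 mm
λ = L_e / r_min = 357.00 / 18.20 = 19.6

λ ≈ 19.6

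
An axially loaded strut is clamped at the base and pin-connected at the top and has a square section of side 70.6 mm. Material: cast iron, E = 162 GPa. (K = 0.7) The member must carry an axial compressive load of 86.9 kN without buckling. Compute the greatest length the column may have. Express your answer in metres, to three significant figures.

L_max ≈ 8.82 m

I = a⁴/12 = 70.6⁴/12 = 2.070×10^6 mm⁴
I = 2.070×10^-6 m⁴
At the buckling limit P_cr = P = 8.690×10^4 N
From P_cr = π²EI/(K·L)²:  L = (1/K)·√(π²EI/P_cr) = (1/0.7)·√(π²×1.62×10^11×2.070×10^-6/8.690×10^4)
L = 8.82 m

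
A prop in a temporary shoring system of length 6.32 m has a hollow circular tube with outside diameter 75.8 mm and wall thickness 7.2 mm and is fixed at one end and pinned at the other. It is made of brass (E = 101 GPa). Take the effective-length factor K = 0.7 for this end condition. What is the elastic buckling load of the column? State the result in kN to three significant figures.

P_cr ≈ 47.0 kN

Inner diameter d_i = 75.8 − 2×7.2 = 61.40 mm
I = π(d_o⁴ − d_i⁴)/64 = π(75.8⁴ − 61.40⁴)/64 = 9.228×10^5 mm⁴
I = 9.228×10^5 mm⁴ = 9.228×10^-7 m⁴
Effective length L_e = K·L = 0.7 × 6.32 = 4.424 m
P_cr = π²EI / L_e² = π² × 101×10⁹ × 9.228×10^-7 / 4.424² = 4.700×10^4 N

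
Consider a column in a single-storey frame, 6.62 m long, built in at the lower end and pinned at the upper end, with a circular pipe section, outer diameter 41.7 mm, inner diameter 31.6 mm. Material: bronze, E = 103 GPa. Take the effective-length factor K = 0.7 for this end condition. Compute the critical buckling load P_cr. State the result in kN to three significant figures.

P_cr ≈ 4.71 kN

d_o = 41.7 mm, d_i = 31.6 mm
I = π(d_o⁴ − d_i⁴)/64 = π(41.7⁴ − 31.60⁴)/64 = 9.948×10^4 mm⁴
I = 9.948×10^4 mm⁴ = 9.948×10^-8 m⁴
Effective length L_e = K·L = 0.7 × 6.62 = 4.634 m
P_cr = π²EI / L_e² = π² × 103×10⁹ × 9.948×10^-8 / 4.634² = 4.709×10^3 N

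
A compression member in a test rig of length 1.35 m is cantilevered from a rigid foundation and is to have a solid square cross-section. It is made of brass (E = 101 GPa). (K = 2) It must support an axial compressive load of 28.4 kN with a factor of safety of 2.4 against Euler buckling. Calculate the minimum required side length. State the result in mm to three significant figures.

Required P_cr = n·P = 2.4 × 28.4 = 68.16 kN
L_e = K·L = 2 × 1.35 = 2.700 m
Required I = P_cr·L_e²/(π²E) = 6.816×10^4 × 2.700² / (π² × 1.01×10^11) = 4.985×10^-7 m⁴
I_req = 4.985×10^5 mm⁴
Solid square: I = a⁴/12  ⇒  a = (12I)^(1/4) = (12×4.985×10^5)^(1/4) = 49.5 mm

a ≈ 49.5 mm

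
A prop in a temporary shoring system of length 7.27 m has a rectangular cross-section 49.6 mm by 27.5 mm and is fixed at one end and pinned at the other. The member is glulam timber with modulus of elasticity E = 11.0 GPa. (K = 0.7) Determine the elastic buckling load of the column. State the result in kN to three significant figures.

P_cr ≈ 0.360 kN

Buckling occurs about the weak axis: I_min = h·b³/12 with b = 27.5 mm (the shorter side).
I_min = 49.6×27.5³/12 = 8.596×10^4 mm⁴
I = 8.596×10^4 mm⁴ = 8.596×10^-8 m⁴
Effective length L_e = K·L = 0.7 × 7.27 = 5.089 m
P_cr = π²EI / L_e² = π² × 11.0×10⁹ × 8.596×10^-8 / 5.089² = 360.4 N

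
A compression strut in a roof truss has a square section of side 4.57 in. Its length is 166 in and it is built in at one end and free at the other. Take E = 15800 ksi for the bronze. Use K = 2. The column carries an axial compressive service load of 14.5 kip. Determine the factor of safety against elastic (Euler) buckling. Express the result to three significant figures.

I = a⁴/12 = 4.57⁴/12 = 36.35 in⁴
Effective length L_e = K·L = 2 × 166 = 332.0 in
P_cr = π²EI / L_e² = π² × 15800×10³ × 36.35 / 332.0² = 5.142×10^4 lb
Factor of safety n = P_cr / P = 51.424 / 14.5 = 3.55

n ≈ 3.55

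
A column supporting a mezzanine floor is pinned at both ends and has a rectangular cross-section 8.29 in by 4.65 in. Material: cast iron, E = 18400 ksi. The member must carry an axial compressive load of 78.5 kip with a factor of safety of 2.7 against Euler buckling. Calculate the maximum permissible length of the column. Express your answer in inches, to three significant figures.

Buckling occurs about the weak axis: I_min = h·b³/12 with b = 4.65 in (the shorter side).
I_min = 8.29×4.65³/12 = 69.46 in⁴
Required critical load P_cr = n·P = 2.7 × 78.5 = 212.0 kip = 2.119×10^5 lb
From P_cr = π²EI/(K·L)²:  L = (1/K)·√(π²EI/P_cr) = (1/1)·√(π²×1.84×10^7×69.46/2.119×10^5)
L = 244 in

L_max ≈ 244 in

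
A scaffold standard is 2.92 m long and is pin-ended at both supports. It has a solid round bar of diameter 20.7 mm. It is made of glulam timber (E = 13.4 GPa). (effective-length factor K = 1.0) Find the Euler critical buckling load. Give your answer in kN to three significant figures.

P_cr ≈ 0.140 kN

I = πd⁴/64 = π×20.7⁴/64 = 9.013×10^3 mm⁴
I = 9.013×10^3 mm⁴ = 9.013×10^-9 m⁴
Effective length L_e = K·L = 1 × 2.92 = 2.920 m
P_cr = π²EI / L_e² = π² × 13.4×10⁹ × 9.013×10^-9 / 2.920² = 139.8 N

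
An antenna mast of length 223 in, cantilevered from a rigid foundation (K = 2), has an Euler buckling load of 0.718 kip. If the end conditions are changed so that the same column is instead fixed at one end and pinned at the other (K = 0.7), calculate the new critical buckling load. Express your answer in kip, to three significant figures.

P_cr ≈ 5.86 kip

P_cr ∝ 1/K², so P_cr,new = P_cr,old × (K_old/K_new)² = 0.718 × (2/0.7)²
= 0.718 × 8.163 = 5.86 kip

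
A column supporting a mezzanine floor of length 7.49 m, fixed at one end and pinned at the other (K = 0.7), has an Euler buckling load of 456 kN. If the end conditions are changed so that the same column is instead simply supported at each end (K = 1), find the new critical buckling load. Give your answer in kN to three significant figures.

P_cr ≈ 223 kN

P_cr ∝ 1/K², so P_cr,new = P_cr,old × (K_old/K_new)² = 456 × (0.7/1)²
= 456 × 0.4900 = 223 kN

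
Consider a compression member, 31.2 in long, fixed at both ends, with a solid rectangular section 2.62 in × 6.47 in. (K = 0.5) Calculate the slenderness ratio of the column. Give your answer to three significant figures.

λ ≈ 20.6

For a rectangle r_min = b/√12 = 2.62/√12 = 0.7563 in
L_e = K·L = 0.5 × 31.2 = 15.60 in
λ = L_e / r_min = 15.600 / 0.7563 = 20.6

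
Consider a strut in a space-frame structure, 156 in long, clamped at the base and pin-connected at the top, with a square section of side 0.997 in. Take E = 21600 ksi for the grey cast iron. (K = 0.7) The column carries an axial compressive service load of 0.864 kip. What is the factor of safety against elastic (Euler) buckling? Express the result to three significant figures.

I = a⁴/12 = 0.997⁴/12 = 8.234×10^-2 in⁴
Effective length L_e = K·L = 0.7 × 156 = 109.2 in
P_cr = π²EI / L_e² = π² × 21600×10³ × 8.234×10^-2 / 109.2² = 1.472×10^3 lb
Factor of safety n = P_cr / P = 1.4720 / 0.864 = 1.70

n ≈ 1.70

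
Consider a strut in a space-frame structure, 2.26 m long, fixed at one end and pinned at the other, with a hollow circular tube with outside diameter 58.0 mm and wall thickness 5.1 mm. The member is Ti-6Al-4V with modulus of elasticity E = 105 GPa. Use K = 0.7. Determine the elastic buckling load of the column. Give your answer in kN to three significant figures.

Inner diameter d_i = 58.0 − 2×5.1 = 47.80 mm
I = π(d_o⁴ − d_i⁴)/64 = π(58.0⁴ − 47.80⁴)/64 = 2.992×10^5 mm⁴
I = 2.992×10^5 mm⁴ = 2.992×10^-7 m⁴
Effective length L_e = K·L = 0.7 × 2.26 = 1.582 m
P_cr = π²EI / L_e² = π² × 105×10⁹ × 2.992×10^-7 / 1.582² = 1.239×10^5 N

P_cr ≈ 124 kN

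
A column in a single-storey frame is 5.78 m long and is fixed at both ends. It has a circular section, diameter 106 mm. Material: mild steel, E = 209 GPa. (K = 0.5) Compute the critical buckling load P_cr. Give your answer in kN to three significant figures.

I = πd⁴/64 = π×106⁴/64 = 6.197×10^6 mm⁴
I = 6.197×10^6 mm⁴ = 6.197×10^-6 m⁴
Effective length L_e = K·L = 0.5 × 5.78 = 2.890 m
P_cr = π²EI / L_e² = π² × 209×10⁹ × 6.197×10^-6 / 2.890² = 1.531×10^6 N

P_cr ≈ 1530 kN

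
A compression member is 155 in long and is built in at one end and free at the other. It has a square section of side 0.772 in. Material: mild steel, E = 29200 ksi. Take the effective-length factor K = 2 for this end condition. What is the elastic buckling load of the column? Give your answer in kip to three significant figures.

P_cr ≈ 0.0888 kip

I = a⁴/12 = 0.772⁴/12 = 2.960×10^-2 in⁴
Effective length L_e = K·L = 2 × 155 = 310.0 in
P_cr = π²EI / L_e² = π² × 29200×10³ × 2.960×10^-2 / 310.0² = 88.77 lb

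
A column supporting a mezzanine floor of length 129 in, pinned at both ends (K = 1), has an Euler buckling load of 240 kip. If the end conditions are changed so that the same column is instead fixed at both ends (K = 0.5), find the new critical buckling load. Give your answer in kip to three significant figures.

P_cr ∝ 1/K², so P_cr,new = P_cr,old × (K_old/K_new)² = 240 × (1/0.5)²
= 240 × 4.000 = 960 kip

P_cr ≈ 960 kip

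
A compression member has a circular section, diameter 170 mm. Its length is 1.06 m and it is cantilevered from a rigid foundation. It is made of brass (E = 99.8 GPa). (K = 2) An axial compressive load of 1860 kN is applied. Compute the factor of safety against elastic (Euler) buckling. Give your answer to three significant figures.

n ≈ 4.83

I = πd⁴/64 = π×170⁴/64 = 4.100×10^7 mm⁴
I = 4.100×10^7 mm⁴ = 4.100×10^-5 m⁴
Effective length L_e = K·L = 2 × 1.06 = 2.120 m
P_cr = π²EI / L_e² = π² × 99.8×10⁹ × 4.100×10^-5 / 2.120² = 8.985×10^6 N
Factor of safety n = P_cr / P = 8985.1 / 1860 = 4.83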